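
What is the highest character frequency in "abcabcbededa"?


Input: abcabcbededa
Character counts:
  'a': 3
  'b': 3
  'c': 2
  'd': 2
  'e': 2
Maximum frequency: 3

3


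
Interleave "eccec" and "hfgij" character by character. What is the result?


Interleaving "eccec" and "hfgij":
  Position 0: 'e' from first, 'h' from second => "eh"
  Position 1: 'c' from first, 'f' from second => "cf"
  Position 2: 'c' from first, 'g' from second => "cg"
  Position 3: 'e' from first, 'i' from second => "ei"
  Position 4: 'c' from first, 'j' from second => "cj"
Result: ehcfcgeicj

ehcfcgeicj


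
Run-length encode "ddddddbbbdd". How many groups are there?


Input: ddddddbbbdd
Scanning for consecutive runs:
  Group 1: 'd' x 6 (positions 0-5)
  Group 2: 'b' x 3 (positions 6-8)
  Group 3: 'd' x 2 (positions 9-10)
Total groups: 3

3


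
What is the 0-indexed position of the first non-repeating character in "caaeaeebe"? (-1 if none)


Input: caaeaeebe
Character frequencies:
  'a': 3
  'b': 1
  'c': 1
  'e': 4
Scanning left to right for freq == 1:
  Position 0 ('c'): unique! => answer = 0

0


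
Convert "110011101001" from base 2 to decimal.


Input: "110011101001" in base 2
Positional expansion:
  Digit '1' (value 1) x 2^11 = 2048
  Digit '1' (value 1) x 2^10 = 1024
  Digit '0' (value 0) x 2^9 = 0
  Digit '0' (value 0) x 2^8 = 0
  Digit '1' (value 1) x 2^7 = 128
  Digit '1' (value 1) x 2^6 = 64
  Digit '1' (value 1) x 2^5 = 32
  Digit '0' (value 0) x 2^4 = 0
  Digit '1' (value 1) x 2^3 = 8
  Digit '0' (value 0) x 2^2 = 0
  Digit '0' (value 0) x 2^1 = 0
  Digit '1' (value 1) x 2^0 = 1
Sum = 3305

3305


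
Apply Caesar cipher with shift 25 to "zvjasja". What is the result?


Caesar cipher: shift "zvjasja" by 25
  'z' (pos 25) + 25 = pos 24 = 'y'
  'v' (pos 21) + 25 = pos 20 = 'u'
  'j' (pos 9) + 25 = pos 8 = 'i'
  'a' (pos 0) + 25 = pos 25 = 'z'
  's' (pos 18) + 25 = pos 17 = 'r'
  'j' (pos 9) + 25 = pos 8 = 'i'
  'a' (pos 0) + 25 = pos 25 = 'z'
Result: yuizriz

yuizriz


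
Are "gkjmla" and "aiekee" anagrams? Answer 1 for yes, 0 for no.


Strings: "gkjmla", "aiekee"
Sorted first:  agjklm
Sorted second: aeeeik
Differ at position 1: 'g' vs 'e' => not anagrams

0


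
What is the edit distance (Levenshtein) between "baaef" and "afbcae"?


Computing edit distance: "baaef" -> "afbcae"
DP table:
           a    f    b    c    a    e
      0    1    2    3    4    5    6
  b   1    1    2    2    3    4    5
  a   2    1    2    3    3    3    4
  a   3    2    2    3    4    3    4
  e   4    3    3    3    4    4    3
  f   5    4    3    4    4    5    4
Edit distance = dp[5][6] = 4

4


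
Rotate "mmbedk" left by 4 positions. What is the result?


Input: "mmbedk", rotate left by 4
First 4 characters: "mmbe"
Remaining characters: "dk"
Concatenate remaining + first: "dk" + "mmbe" = "dkmmbe"

dkmmbe


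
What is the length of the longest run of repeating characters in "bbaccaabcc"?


Input: "bbaccaabcc"
Scanning for longest run:
  Position 1 ('b'): continues run of 'b', length=2
  Position 2 ('a'): new char, reset run to 1
  Position 3 ('c'): new char, reset run to 1
  Position 4 ('c'): continues run of 'c', length=2
  Position 5 ('a'): new char, reset run to 1
  Position 6 ('a'): continues run of 'a', length=2
  Position 7 ('b'): new char, reset run to 1
  Position 8 ('c'): new char, reset run to 1
  Position 9 ('c'): continues run of 'c', length=2
Longest run: 'b' with length 2

2


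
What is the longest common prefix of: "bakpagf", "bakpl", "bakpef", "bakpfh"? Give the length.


Words: bakpagf, bakpl, bakpef, bakpfh
  Position 0: all 'b' => match
  Position 1: all 'a' => match
  Position 2: all 'k' => match
  Position 3: all 'p' => match
  Position 4: ('a', 'l', 'e', 'f') => mismatch, stop
LCP = "bakp" (length 4)

4


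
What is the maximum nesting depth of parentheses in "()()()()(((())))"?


Input: "()()()()(((())))"
Tracking depth:
  Position 0 '(': depth becomes 1
  Position 1 ')': depth becomes 0
  Position 2 '(': depth becomes 1
  Position 3 ')': depth becomes 0
  Position 4 '(': depth becomes 1
  Position 5 ')': depth becomes 0
  Position 6 '(': depth becomes 1
  Position 7 ')': depth becomes 0
  Position 8 '(': depth becomes 1
  Position 9 '(': depth becomes 2
  Position 10 '(': depth becomes 3
  Position 11 '(': depth becomes 4
  Position 12 ')': depth becomes 3
  Position 13 ')': depth becomes 2
  Position 14 ')': depth becomes 1
  Position 15 ')': depth becomes 0
Maximum depth reached: 4

4


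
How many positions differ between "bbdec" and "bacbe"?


Comparing "bbdec" and "bacbe" position by position:
  Position 0: 'b' vs 'b' => same
  Position 1: 'b' vs 'a' => DIFFER
  Position 2: 'd' vs 'c' => DIFFER
  Position 3: 'e' vs 'b' => DIFFER
  Position 4: 'c' vs 'e' => DIFFER
Positions that differ: 4

4


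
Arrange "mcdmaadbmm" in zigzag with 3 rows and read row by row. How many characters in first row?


Zigzag "mcdmaadbmm" into 3 rows:
Placing characters:
  'm' => row 0
  'c' => row 1
  'd' => row 2
  'm' => row 1
  'a' => row 0
  'a' => row 1
  'd' => row 2
  'b' => row 1
  'm' => row 0
  'm' => row 1
Rows:
  Row 0: "mam"
  Row 1: "cmabm"
  Row 2: "dd"
First row length: 3

3


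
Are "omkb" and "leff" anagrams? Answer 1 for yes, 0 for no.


Strings: "omkb", "leff"
Sorted first:  bkmo
Sorted second: effl
Differ at position 0: 'b' vs 'e' => not anagrams

0


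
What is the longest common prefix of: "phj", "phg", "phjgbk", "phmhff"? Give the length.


Words: phj, phg, phjgbk, phmhff
  Position 0: all 'p' => match
  Position 1: all 'h' => match
  Position 2: ('j', 'g', 'j', 'm') => mismatch, stop
LCP = "ph" (length 2)

2


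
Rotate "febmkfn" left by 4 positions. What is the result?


Input: "febmkfn", rotate left by 4
First 4 characters: "febm"
Remaining characters: "kfn"
Concatenate remaining + first: "kfn" + "febm" = "kfnfebm"

kfnfebm


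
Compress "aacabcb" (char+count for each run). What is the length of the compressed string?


Input: aacabcb
Runs:
  'a' x 2 => "a2"
  'c' x 1 => "c1"
  'a' x 1 => "a1"
  'b' x 1 => "b1"
  'c' x 1 => "c1"
  'b' x 1 => "b1"
Compressed: "a2c1a1b1c1b1"
Compressed length: 12

12


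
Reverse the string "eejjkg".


Input: eejjkg
Reading characters right to left:
  Position 5: 'g'
  Position 4: 'k'
  Position 3: 'j'
  Position 2: 'j'
  Position 1: 'e'
  Position 0: 'e'
Reversed: gkjjee

gkjjee


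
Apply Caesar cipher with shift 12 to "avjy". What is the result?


Caesar cipher: shift "avjy" by 12
  'a' (pos 0) + 12 = pos 12 = 'm'
  'v' (pos 21) + 12 = pos 7 = 'h'
  'j' (pos 9) + 12 = pos 21 = 'v'
  'y' (pos 24) + 12 = pos 10 = 'k'
Result: mhvk

mhvk


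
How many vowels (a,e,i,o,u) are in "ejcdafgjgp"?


Input: ejcdafgjgp
Checking each character:
  'e' at position 0: vowel (running total: 1)
  'j' at position 1: consonant
  'c' at position 2: consonant
  'd' at position 3: consonant
  'a' at position 4: vowel (running total: 2)
  'f' at position 5: consonant
  'g' at position 6: consonant
  'j' at position 7: consonant
  'g' at position 8: consonant
  'p' at position 9: consonant
Total vowels: 2

2


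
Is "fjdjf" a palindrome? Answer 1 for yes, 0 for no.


Input: fjdjf
Reversed: fjdjf
  Compare pos 0 ('f') with pos 4 ('f'): match
  Compare pos 1 ('j') with pos 3 ('j'): match
Result: palindrome

1


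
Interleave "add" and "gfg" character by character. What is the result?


Interleaving "add" and "gfg":
  Position 0: 'a' from first, 'g' from second => "ag"
  Position 1: 'd' from first, 'f' from second => "df"
  Position 2: 'd' from first, 'g' from second => "dg"
Result: agdfdg

agdfdg


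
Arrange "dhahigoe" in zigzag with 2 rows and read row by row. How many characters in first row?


Zigzag "dhahigoe" into 2 rows:
Placing characters:
  'd' => row 0
  'h' => row 1
  'a' => row 0
  'h' => row 1
  'i' => row 0
  'g' => row 1
  'o' => row 0
  'e' => row 1
Rows:
  Row 0: "daio"
  Row 1: "hhge"
First row length: 4

4


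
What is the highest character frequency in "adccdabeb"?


Input: adccdabeb
Character counts:
  'a': 2
  'b': 2
  'c': 2
  'd': 2
  'e': 1
Maximum frequency: 2

2


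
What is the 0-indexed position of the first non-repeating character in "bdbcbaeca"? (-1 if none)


Input: bdbcbaeca
Character frequencies:
  'a': 2
  'b': 3
  'c': 2
  'd': 1
  'e': 1
Scanning left to right for freq == 1:
  Position 0 ('b'): freq=3, skip
  Position 1 ('d'): unique! => answer = 1

1


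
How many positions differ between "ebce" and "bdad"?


Comparing "ebce" and "bdad" position by position:
  Position 0: 'e' vs 'b' => DIFFER
  Position 1: 'b' vs 'd' => DIFFER
  Position 2: 'c' vs 'a' => DIFFER
  Position 3: 'e' vs 'd' => DIFFER
Positions that differ: 4

4


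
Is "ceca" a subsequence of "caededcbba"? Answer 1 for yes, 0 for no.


Check if "ceca" is a subsequence of "caededcbba"
Greedy scan:
  Position 0 ('c'): matches sub[0] = 'c'
  Position 1 ('a'): no match needed
  Position 2 ('e'): matches sub[1] = 'e'
  Position 3 ('d'): no match needed
  Position 4 ('e'): no match needed
  Position 5 ('d'): no match needed
  Position 6 ('c'): matches sub[2] = 'c'
  Position 7 ('b'): no match needed
  Position 8 ('b'): no match needed
  Position 9 ('a'): matches sub[3] = 'a'
All 4 characters matched => is a subsequence

1


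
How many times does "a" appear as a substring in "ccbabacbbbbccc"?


Searching for "a" in "ccbabacbbbbccc"
Scanning each position:
  Position 0: "c" => no
  Position 1: "c" => no
  Position 2: "b" => no
  Position 3: "a" => MATCH
  Position 4: "b" => no
  Position 5: "a" => MATCH
  Position 6: "c" => no
  Position 7: "b" => no
  Position 8: "b" => no
  Position 9: "b" => no
  Position 10: "b" => no
  Position 11: "c" => no
  Position 12: "c" => no
  Position 13: "c" => no
Total occurrences: 2

2


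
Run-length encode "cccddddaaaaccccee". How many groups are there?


Input: cccddddaaaaccccee
Scanning for consecutive runs:
  Group 1: 'c' x 3 (positions 0-2)
  Group 2: 'd' x 4 (positions 3-6)
  Group 3: 'a' x 4 (positions 7-10)
  Group 4: 'c' x 4 (positions 11-14)
  Group 5: 'e' x 2 (positions 15-16)
Total groups: 5

5


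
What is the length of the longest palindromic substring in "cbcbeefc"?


Input: "cbcbeefc"
Checking substrings for palindromes:
  [0:3] "cbc" (len 3) => palindrome
  [1:4] "bcb" (len 3) => palindrome
  [4:6] "ee" (len 2) => palindrome
Longest palindromic substring: "cbc" with length 3

3


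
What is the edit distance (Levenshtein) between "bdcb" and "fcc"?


Computing edit distance: "bdcb" -> "fcc"
DP table:
           f    c    c
      0    1    2    3
  b   1    1    2    3
  d   2    2    2    3
  c   3    3    2    2
  b   4    4    3    3
Edit distance = dp[4][3] = 3

3


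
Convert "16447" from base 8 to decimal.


Input: "16447" in base 8
Positional expansion:
  Digit '1' (value 1) x 8^4 = 4096
  Digit '6' (value 6) x 8^3 = 3072
  Digit '4' (value 4) x 8^2 = 256
  Digit '4' (value 4) x 8^1 = 32
  Digit '7' (value 7) x 8^0 = 7
Sum = 7463

7463


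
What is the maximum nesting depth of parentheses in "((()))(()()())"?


Input: "((()))(()()())"
Tracking depth:
  Position 0 '(': depth becomes 1
  Position 1 '(': depth becomes 2
  Position 2 '(': depth becomes 3
  Position 3 ')': depth becomes 2
  Position 4 ')': depth becomes 1
  Position 5 ')': depth becomes 0
  Position 6 '(': depth becomes 1
  Position 7 '(': depth becomes 2
  Position 8 ')': depth becomes 1
  Position 9 '(': depth becomes 2
  Position 10 ')': depth becomes 1
  Position 11 '(': depth becomes 2
  Position 12 ')': depth becomes 1
  Position 13 ')': depth becomes 0
Maximum depth reached: 3

3


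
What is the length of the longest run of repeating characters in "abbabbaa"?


Input: "abbabbaa"
Scanning for longest run:
  Position 1 ('b'): new char, reset run to 1
  Position 2 ('b'): continues run of 'b', length=2
  Position 3 ('a'): new char, reset run to 1
  Position 4 ('b'): new char, reset run to 1
  Position 5 ('b'): continues run of 'b', length=2
  Position 6 ('a'): new char, reset run to 1
  Position 7 ('a'): continues run of 'a', length=2
Longest run: 'b' with length 2

2


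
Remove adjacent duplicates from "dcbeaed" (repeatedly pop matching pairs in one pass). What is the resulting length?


Input: dcbeaed
Stack-based adjacent duplicate removal:
  Read 'd': push. Stack: d
  Read 'c': push. Stack: dc
  Read 'b': push. Stack: dcb
  Read 'e': push. Stack: dcbe
  Read 'a': push. Stack: dcbea
  Read 'e': push. Stack: dcbeae
  Read 'd': push. Stack: dcbeaed
Final stack: "dcbeaed" (length 7)

7


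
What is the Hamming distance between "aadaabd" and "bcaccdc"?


Comparing "aadaabd" and "bcaccdc" position by position:
  Position 0: 'a' vs 'b' => differ
  Position 1: 'a' vs 'c' => differ
  Position 2: 'd' vs 'a' => differ
  Position 3: 'a' vs 'c' => differ
  Position 4: 'a' vs 'c' => differ
  Position 5: 'b' vs 'd' => differ
  Position 6: 'd' vs 'c' => differ
Total differences (Hamming distance): 7

7


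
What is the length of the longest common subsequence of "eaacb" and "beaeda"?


LCS of "eaacb" and "beaeda"
DP table:
           b    e    a    e    d    a
      0    0    0    0    0    0    0
  e   0    0    1    1    1    1    1
  a   0    0    1    2    2    2    2
  a   0    0    1    2    2    2    3
  c   0    0    1    2    2    2    3
  b   0    1    1    2    2    2    3
LCS length = dp[5][6] = 3

3


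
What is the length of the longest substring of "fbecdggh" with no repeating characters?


Input: "fbecdggh"
Sliding window (track last position of each char):
  Position 0 ('f'): window [0,0] length 1 -- new best
  Position 1 ('b'): window [0,1] length 2 -- new best
  Position 2 ('e'): window [0,2] length 3 -- new best
  Position 3 ('c'): window [0,3] length 4 -- new best
  Position 4 ('d'): window [0,4] length 5 -- new best
  Position 5 ('g'): window [0,5] length 6 -- new best
  Position 6 ('g'): repeat (last at 5), move window start to 6
  Position 6 ('g'): window [6,6] length 1
  Position 7 ('h'): window [6,7] length 2
Longest substring with no repeats: "fbecdg" with length 6

6


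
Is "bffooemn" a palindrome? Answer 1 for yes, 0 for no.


Input: bffooemn
Reversed: nmeooffb
  Compare pos 0 ('b') with pos 7 ('n'): MISMATCH
  Compare pos 1 ('f') with pos 6 ('m'): MISMATCH
  Compare pos 2 ('f') with pos 5 ('e'): MISMATCH
  Compare pos 3 ('o') with pos 4 ('o'): match
Result: not a palindrome

0


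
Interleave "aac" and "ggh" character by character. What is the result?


Interleaving "aac" and "ggh":
  Position 0: 'a' from first, 'g' from second => "ag"
  Position 1: 'a' from first, 'g' from second => "ag"
  Position 2: 'c' from first, 'h' from second => "ch"
Result: agagch

agagch


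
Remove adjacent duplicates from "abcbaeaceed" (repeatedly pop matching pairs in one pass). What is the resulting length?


Input: abcbaeaceed
Stack-based adjacent duplicate removal:
  Read 'a': push. Stack: a
  Read 'b': push. Stack: ab
  Read 'c': push. Stack: abc
  Read 'b': push. Stack: abcb
  Read 'a': push. Stack: abcba
  Read 'e': push. Stack: abcbae
  Read 'a': push. Stack: abcbaea
  Read 'c': push. Stack: abcbaeac
  Read 'e': push. Stack: abcbaeace
  Read 'e': matches stack top 'e' => pop. Stack: abcbaeac
  Read 'd': push. Stack: abcbaeacd
Final stack: "abcbaeacd" (length 9)

9


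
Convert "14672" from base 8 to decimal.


Input: "14672" in base 8
Positional expansion:
  Digit '1' (value 1) x 8^4 = 4096
  Digit '4' (value 4) x 8^3 = 2048
  Digit '6' (value 6) x 8^2 = 384
  Digit '7' (value 7) x 8^1 = 56
  Digit '2' (value 2) x 8^0 = 2
Sum = 6586

6586


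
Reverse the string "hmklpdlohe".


Input: hmklpdlohe
Reading characters right to left:
  Position 9: 'e'
  Position 8: 'h'
  Position 7: 'o'
  Position 6: 'l'
  Position 5: 'd'
  Position 4: 'p'
  Position 3: 'l'
  Position 2: 'k'
  Position 1: 'm'
  Position 0: 'h'
Reversed: eholdplkmh

eholdplkmh


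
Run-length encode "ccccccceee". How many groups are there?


Input: ccccccceee
Scanning for consecutive runs:
  Group 1: 'c' x 7 (positions 0-6)
  Group 2: 'e' x 3 (positions 7-9)
Total groups: 2

2


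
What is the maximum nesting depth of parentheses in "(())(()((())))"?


Input: "(())(()((())))"
Tracking depth:
  Position 0 '(': depth becomes 1
  Position 1 '(': depth becomes 2
  Position 2 ')': depth becomes 1
  Position 3 ')': depth becomes 0
  Position 4 '(': depth becomes 1
  Position 5 '(': depth becomes 2
  Position 6 ')': depth becomes 1
  Position 7 '(': depth becomes 2
  Position 8 '(': depth becomes 3
  Position 9 '(': depth becomes 4
  Position 10 ')': depth becomes 3
  Position 11 ')': depth becomes 2
  Position 12 ')': depth becomes 1
  Position 13 ')': depth becomes 0
Maximum depth reached: 4

4


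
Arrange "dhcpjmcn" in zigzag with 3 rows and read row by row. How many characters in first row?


Zigzag "dhcpjmcn" into 3 rows:
Placing characters:
  'd' => row 0
  'h' => row 1
  'c' => row 2
  'p' => row 1
  'j' => row 0
  'm' => row 1
  'c' => row 2
  'n' => row 1
Rows:
  Row 0: "dj"
  Row 1: "hpmn"
  Row 2: "cc"
First row length: 2

2


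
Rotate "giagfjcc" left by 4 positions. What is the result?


Input: "giagfjcc", rotate left by 4
First 4 characters: "giag"
Remaining characters: "fjcc"
Concatenate remaining + first: "fjcc" + "giag" = "fjccgiag"

fjccgiag


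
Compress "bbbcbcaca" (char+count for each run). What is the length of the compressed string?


Input: bbbcbcaca
Runs:
  'b' x 3 => "b3"
  'c' x 1 => "c1"
  'b' x 1 => "b1"
  'c' x 1 => "c1"
  'a' x 1 => "a1"
  'c' x 1 => "c1"
  'a' x 1 => "a1"
Compressed: "b3c1b1c1a1c1a1"
Compressed length: 14

14


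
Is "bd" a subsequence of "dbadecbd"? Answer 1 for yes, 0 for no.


Check if "bd" is a subsequence of "dbadecbd"
Greedy scan:
  Position 0 ('d'): no match needed
  Position 1 ('b'): matches sub[0] = 'b'
  Position 2 ('a'): no match needed
  Position 3 ('d'): matches sub[1] = 'd'
  Position 4 ('e'): no match needed
  Position 5 ('c'): no match needed
  Position 6 ('b'): no match needed
  Position 7 ('d'): no match needed
All 2 characters matched => is a subsequence

1


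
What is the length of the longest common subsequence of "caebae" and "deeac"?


LCS of "caebae" and "deeac"
DP table:
           d    e    e    a    c
      0    0    0    0    0    0
  c   0    0    0    0    0    1
  a   0    0    0    0    1    1
  e   0    0    1    1    1    1
  b   0    0    1    1    1    1
  a   0    0    1    1    2    2
  e   0    0    1    2    2    2
LCS length = dp[6][5] = 2

2


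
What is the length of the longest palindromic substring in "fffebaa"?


Input: "fffebaa"
Checking substrings for palindromes:
  [0:3] "fff" (len 3) => palindrome
  [0:2] "ff" (len 2) => palindrome
  [1:3] "ff" (len 2) => palindrome
  [5:7] "aa" (len 2) => palindrome
Longest palindromic substring: "fff" with length 3

3


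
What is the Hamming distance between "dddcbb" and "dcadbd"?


Comparing "dddcbb" and "dcadbd" position by position:
  Position 0: 'd' vs 'd' => same
  Position 1: 'd' vs 'c' => differ
  Position 2: 'd' vs 'a' => differ
  Position 3: 'c' vs 'd' => differ
  Position 4: 'b' vs 'b' => same
  Position 5: 'b' vs 'd' => differ
Total differences (Hamming distance): 4

4


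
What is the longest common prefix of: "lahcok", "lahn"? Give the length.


Words: lahcok, lahn
  Position 0: all 'l' => match
  Position 1: all 'a' => match
  Position 2: all 'h' => match
  Position 3: ('c', 'n') => mismatch, stop
LCP = "lah" (length 3)

3


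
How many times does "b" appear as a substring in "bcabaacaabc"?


Searching for "b" in "bcabaacaabc"
Scanning each position:
  Position 0: "b" => MATCH
  Position 1: "c" => no
  Position 2: "a" => no
  Position 3: "b" => MATCH
  Position 4: "a" => no
  Position 5: "a" => no
  Position 6: "c" => no
  Position 7: "a" => no
  Position 8: "a" => no
  Position 9: "b" => MATCH
  Position 10: "c" => no
Total occurrences: 3

3


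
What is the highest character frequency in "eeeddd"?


Input: eeeddd
Character counts:
  'd': 3
  'e': 3
Maximum frequency: 3

3


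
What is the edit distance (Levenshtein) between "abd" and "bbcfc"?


Computing edit distance: "abd" -> "bbcfc"
DP table:
           b    b    c    f    c
      0    1    2    3    4    5
  a   1    1    2    3    4    5
  b   2    1    1    2    3    4
  d   3    2    2    2    3    4
Edit distance = dp[3][5] = 4

4


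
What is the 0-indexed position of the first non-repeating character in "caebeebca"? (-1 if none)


Input: caebeebca
Character frequencies:
  'a': 2
  'b': 2
  'c': 2
  'e': 3
Scanning left to right for freq == 1:
  Position 0 ('c'): freq=2, skip
  Position 1 ('a'): freq=2, skip
  Position 2 ('e'): freq=3, skip
  Position 3 ('b'): freq=2, skip
  Position 4 ('e'): freq=3, skip
  Position 5 ('e'): freq=3, skip
  Position 6 ('b'): freq=2, skip
  Position 7 ('c'): freq=2, skip
  Position 8 ('a'): freq=2, skip
  No unique character found => answer = -1

-1


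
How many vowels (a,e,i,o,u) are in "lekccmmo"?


Input: lekccmmo
Checking each character:
  'l' at position 0: consonant
  'e' at position 1: vowel (running total: 1)
  'k' at position 2: consonant
  'c' at position 3: consonant
  'c' at position 4: consonant
  'm' at position 5: consonant
  'm' at position 6: consonant
  'o' at position 7: vowel (running total: 2)
Total vowels: 2

2


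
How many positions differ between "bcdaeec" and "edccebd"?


Comparing "bcdaeec" and "edccebd" position by position:
  Position 0: 'b' vs 'e' => DIFFER
  Position 1: 'c' vs 'd' => DIFFER
  Position 2: 'd' vs 'c' => DIFFER
  Position 3: 'a' vs 'c' => DIFFER
  Position 4: 'e' vs 'e' => same
  Position 5: 'e' vs 'b' => DIFFER
  Position 6: 'c' vs 'd' => DIFFER
Positions that differ: 6

6


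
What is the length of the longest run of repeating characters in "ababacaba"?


Input: "ababacaba"
Scanning for longest run:
  Position 1 ('b'): new char, reset run to 1
  Position 2 ('a'): new char, reset run to 1
  Position 3 ('b'): new char, reset run to 1
  Position 4 ('a'): new char, reset run to 1
  Position 5 ('c'): new char, reset run to 1
  Position 6 ('a'): new char, reset run to 1
  Position 7 ('b'): new char, reset run to 1
  Position 8 ('a'): new char, reset run to 1
Longest run: 'a' with length 1

1


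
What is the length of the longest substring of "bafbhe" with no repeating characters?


Input: "bafbhe"
Sliding window (track last position of each char):
  Position 0 ('b'): window [0,0] length 1 -- new best
  Position 1 ('a'): window [0,1] length 2 -- new best
  Position 2 ('f'): window [0,2] length 3 -- new best
  Position 3 ('b'): repeat (last at 0), move window start to 1
  Position 3 ('b'): window [1,3] length 3
  Position 4 ('h'): window [1,4] length 4 -- new best
  Position 5 ('e'): window [1,5] length 5 -- new best
Longest substring with no repeats: "afbhe" with length 5

5


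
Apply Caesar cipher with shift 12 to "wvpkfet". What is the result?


Caesar cipher: shift "wvpkfet" by 12
  'w' (pos 22) + 12 = pos 8 = 'i'
  'v' (pos 21) + 12 = pos 7 = 'h'
  'p' (pos 15) + 12 = pos 1 = 'b'
  'k' (pos 10) + 12 = pos 22 = 'w'
  'f' (pos 5) + 12 = pos 17 = 'r'
  'e' (pos 4) + 12 = pos 16 = 'q'
  't' (pos 19) + 12 = pos 5 = 'f'
Result: ihbwrqf

ihbwrqf


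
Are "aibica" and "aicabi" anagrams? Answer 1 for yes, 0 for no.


Strings: "aibica", "aicabi"
Sorted first:  aabcii
Sorted second: aabcii
Sorted forms match => anagrams

1


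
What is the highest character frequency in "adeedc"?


Input: adeedc
Character counts:
  'a': 1
  'c': 1
  'd': 2
  'e': 2
Maximum frequency: 2

2


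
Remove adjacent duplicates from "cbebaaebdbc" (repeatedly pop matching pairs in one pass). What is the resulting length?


Input: cbebaaebdbc
Stack-based adjacent duplicate removal:
  Read 'c': push. Stack: c
  Read 'b': push. Stack: cb
  Read 'e': push. Stack: cbe
  Read 'b': push. Stack: cbeb
  Read 'a': push. Stack: cbeba
  Read 'a': matches stack top 'a' => pop. Stack: cbeb
  Read 'e': push. Stack: cbebe
  Read 'b': push. Stack: cbebeb
  Read 'd': push. Stack: cbebebd
  Read 'b': push. Stack: cbebebdb
  Read 'c': push. Stack: cbebebdbc
Final stack: "cbebebdbc" (length 9)

9


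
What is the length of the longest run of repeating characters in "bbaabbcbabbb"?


Input: "bbaabbcbabbb"
Scanning for longest run:
  Position 1 ('b'): continues run of 'b', length=2
  Position 2 ('a'): new char, reset run to 1
  Position 3 ('a'): continues run of 'a', length=2
  Position 4 ('b'): new char, reset run to 1
  Position 5 ('b'): continues run of 'b', length=2
  Position 6 ('c'): new char, reset run to 1
  Position 7 ('b'): new char, reset run to 1
  Position 8 ('a'): new char, reset run to 1
  Position 9 ('b'): new char, reset run to 1
  Position 10 ('b'): continues run of 'b', length=2
  Position 11 ('b'): continues run of 'b', length=3
Longest run: 'b' with length 3

3


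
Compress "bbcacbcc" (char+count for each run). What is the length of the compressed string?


Input: bbcacbcc
Runs:
  'b' x 2 => "b2"
  'c' x 1 => "c1"
  'a' x 1 => "a1"
  'c' x 1 => "c1"
  'b' x 1 => "b1"
  'c' x 2 => "c2"
Compressed: "b2c1a1c1b1c2"
Compressed length: 12

12


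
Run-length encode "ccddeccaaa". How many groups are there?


Input: ccddeccaaa
Scanning for consecutive runs:
  Group 1: 'c' x 2 (positions 0-1)
  Group 2: 'd' x 2 (positions 2-3)
  Group 3: 'e' x 1 (positions 4-4)
  Group 4: 'c' x 2 (positions 5-6)
  Group 5: 'a' x 3 (positions 7-9)
Total groups: 5

5


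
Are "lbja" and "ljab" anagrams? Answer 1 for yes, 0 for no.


Strings: "lbja", "ljab"
Sorted first:  abjl
Sorted second: abjl
Sorted forms match => anagrams

1


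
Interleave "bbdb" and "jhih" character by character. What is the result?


Interleaving "bbdb" and "jhih":
  Position 0: 'b' from first, 'j' from second => "bj"
  Position 1: 'b' from first, 'h' from second => "bh"
  Position 2: 'd' from first, 'i' from second => "di"
  Position 3: 'b' from first, 'h' from second => "bh"
Result: bjbhdibh

bjbhdibh


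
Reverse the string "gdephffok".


Input: gdephffok
Reading characters right to left:
  Position 8: 'k'
  Position 7: 'o'
  Position 6: 'f'
  Position 5: 'f'
  Position 4: 'h'
  Position 3: 'p'
  Position 2: 'e'
  Position 1: 'd'
  Position 0: 'g'
Reversed: koffhpedg

koffhpedg


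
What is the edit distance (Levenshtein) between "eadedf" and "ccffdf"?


Computing edit distance: "eadedf" -> "ccffdf"
DP table:
           c    c    f    f    d    f
      0    1    2    3    4    5    6
  e   1    1    2    3    4    5    6
  a   2    2    2    3    4    5    6
  d   3    3    3    3    4    4    5
  e   4    4    4    4    4    5    5
  d   5    5    5    5    5    4    5
  f   6    6    6    5    5    5    4
Edit distance = dp[6][6] = 4

4


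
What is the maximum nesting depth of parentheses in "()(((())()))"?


Input: "()(((())()))"
Tracking depth:
  Position 0 '(': depth becomes 1
  Position 1 ')': depth becomes 0
  Position 2 '(': depth becomes 1
  Position 3 '(': depth becomes 2
  Position 4 '(': depth becomes 3
  Position 5 '(': depth becomes 4
  Position 6 ')': depth becomes 3
  Position 7 ')': depth becomes 2
  Position 8 '(': depth becomes 3
  Position 9 ')': depth becomes 2
  Position 10 ')': depth becomes 1
  Position 11 ')': depth becomes 0
Maximum depth reached: 4

4


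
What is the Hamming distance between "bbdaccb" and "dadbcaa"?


Comparing "bbdaccb" and "dadbcaa" position by position:
  Position 0: 'b' vs 'd' => differ
  Position 1: 'b' vs 'a' => differ
  Position 2: 'd' vs 'd' => same
  Position 3: 'a' vs 'b' => differ
  Position 4: 'c' vs 'c' => same
  Position 5: 'c' vs 'a' => differ
  Position 6: 'b' vs 'a' => differ
Total differences (Hamming distance): 5

5


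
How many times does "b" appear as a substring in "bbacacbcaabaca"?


Searching for "b" in "bbacacbcaabaca"
Scanning each position:
  Position 0: "b" => MATCH
  Position 1: "b" => MATCH
  Position 2: "a" => no
  Position 3: "c" => no
  Position 4: "a" => no
  Position 5: "c" => no
  Position 6: "b" => MATCH
  Position 7: "c" => no
  Position 8: "a" => no
  Position 9: "a" => no
  Position 10: "b" => MATCH
  Position 11: "a" => no
  Position 12: "c" => no
  Position 13: "a" => no
Total occurrences: 4

4


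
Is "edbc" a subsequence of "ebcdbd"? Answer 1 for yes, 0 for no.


Check if "edbc" is a subsequence of "ebcdbd"
Greedy scan:
  Position 0 ('e'): matches sub[0] = 'e'
  Position 1 ('b'): no match needed
  Position 2 ('c'): no match needed
  Position 3 ('d'): matches sub[1] = 'd'
  Position 4 ('b'): matches sub[2] = 'b'
  Position 5 ('d'): no match needed
Only matched 3/4 characters => not a subsequence

0


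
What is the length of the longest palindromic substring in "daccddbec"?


Input: "daccddbec"
Checking substrings for palindromes:
  [2:4] "cc" (len 2) => palindrome
  [4:6] "dd" (len 2) => palindrome
Longest palindromic substring: "cc" with length 2

2


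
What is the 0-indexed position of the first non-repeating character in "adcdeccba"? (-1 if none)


Input: adcdeccba
Character frequencies:
  'a': 2
  'b': 1
  'c': 3
  'd': 2
  'e': 1
Scanning left to right for freq == 1:
  Position 0 ('a'): freq=2, skip
  Position 1 ('d'): freq=2, skip
  Position 2 ('c'): freq=3, skip
  Position 3 ('d'): freq=2, skip
  Position 4 ('e'): unique! => answer = 4

4


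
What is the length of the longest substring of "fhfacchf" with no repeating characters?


Input: "fhfacchf"
Sliding window (track last position of each char):
  Position 0 ('f'): window [0,0] length 1 -- new best
  Position 1 ('h'): window [0,1] length 2 -- new best
  Position 2 ('f'): repeat (last at 0), move window start to 1
  Position 2 ('f'): window [1,2] length 2
  Position 3 ('a'): window [1,3] length 3 -- new best
  Position 4 ('c'): window [1,4] length 4 -- new best
  Position 5 ('c'): repeat (last at 4), move window start to 5
  Position 5 ('c'): window [5,5] length 1
  Position 6 ('h'): window [5,6] length 2
  Position 7 ('f'): window [5,7] length 3
Longest substring with no repeats: "hfac" with length 4

4


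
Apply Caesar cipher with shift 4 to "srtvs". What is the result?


Caesar cipher: shift "srtvs" by 4
  's' (pos 18) + 4 = pos 22 = 'w'
  'r' (pos 17) + 4 = pos 21 = 'v'
  't' (pos 19) + 4 = pos 23 = 'x'
  'v' (pos 21) + 4 = pos 25 = 'z'
  's' (pos 18) + 4 = pos 22 = 'w'
Result: wvxzw

wvxzw


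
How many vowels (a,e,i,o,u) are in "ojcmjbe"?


Input: ojcmjbe
Checking each character:
  'o' at position 0: vowel (running total: 1)
  'j' at position 1: consonant
  'c' at position 2: consonant
  'm' at position 3: consonant
  'j' at position 4: consonant
  'b' at position 5: consonant
  'e' at position 6: vowel (running total: 2)
Total vowels: 2

2


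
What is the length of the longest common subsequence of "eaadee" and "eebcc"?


LCS of "eaadee" and "eebcc"
DP table:
           e    e    b    c    c
      0    0    0    0    0    0
  e   0    1    1    1    1    1
  a   0    1    1    1    1    1
  a   0    1    1    1    1    1
  d   0    1    1    1    1    1
  e   0    1    2    2    2    2
  e   0    1    2    2    2    2
LCS length = dp[6][5] = 2

2


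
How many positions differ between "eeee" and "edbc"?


Comparing "eeee" and "edbc" position by position:
  Position 0: 'e' vs 'e' => same
  Position 1: 'e' vs 'd' => DIFFER
  Position 2: 'e' vs 'b' => DIFFER
  Position 3: 'e' vs 'c' => DIFFER
Positions that differ: 3

3


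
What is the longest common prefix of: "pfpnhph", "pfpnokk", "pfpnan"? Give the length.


Words: pfpnhph, pfpnokk, pfpnan
  Position 0: all 'p' => match
  Position 1: all 'f' => match
  Position 2: all 'p' => match
  Position 3: all 'n' => match
  Position 4: ('h', 'o', 'a') => mismatch, stop
LCP = "pfpn" (length 4)

4


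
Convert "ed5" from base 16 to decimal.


Input: "ed5" in base 16
Positional expansion:
  Digit 'e' (value 14) x 16^2 = 3584
  Digit 'd' (value 13) x 16^1 = 208
  Digit '5' (value 5) x 16^0 = 5
Sum = 3797

3797


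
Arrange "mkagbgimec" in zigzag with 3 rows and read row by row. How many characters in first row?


Zigzag "mkagbgimec" into 3 rows:
Placing characters:
  'm' => row 0
  'k' => row 1
  'a' => row 2
  'g' => row 1
  'b' => row 0
  'g' => row 1
  'i' => row 2
  'm' => row 1
  'e' => row 0
  'c' => row 1
Rows:
  Row 0: "mbe"
  Row 1: "kggmc"
  Row 2: "ai"
First row length: 3

3


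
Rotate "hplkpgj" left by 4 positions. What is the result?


Input: "hplkpgj", rotate left by 4
First 4 characters: "hplk"
Remaining characters: "pgj"
Concatenate remaining + first: "pgj" + "hplk" = "pgjhplk"

pgjhplk


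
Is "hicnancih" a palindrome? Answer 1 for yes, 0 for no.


Input: hicnancih
Reversed: hicnancih
  Compare pos 0 ('h') with pos 8 ('h'): match
  Compare pos 1 ('i') with pos 7 ('i'): match
  Compare pos 2 ('c') with pos 6 ('c'): match
  Compare pos 3 ('n') with pos 5 ('n'): match
Result: palindrome

1


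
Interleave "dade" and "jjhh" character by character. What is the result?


Interleaving "dade" and "jjhh":
  Position 0: 'd' from first, 'j' from second => "dj"
  Position 1: 'a' from first, 'j' from second => "aj"
  Position 2: 'd' from first, 'h' from second => "dh"
  Position 3: 'e' from first, 'h' from second => "eh"
Result: djajdheh

djajdheh


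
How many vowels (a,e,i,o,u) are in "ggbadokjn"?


Input: ggbadokjn
Checking each character:
  'g' at position 0: consonant
  'g' at position 1: consonant
  'b' at position 2: consonant
  'a' at position 3: vowel (running total: 1)
  'd' at position 4: consonant
  'o' at position 5: vowel (running total: 2)
  'k' at position 6: consonant
  'j' at position 7: consonant
  'n' at position 8: consonant
Total vowels: 2

2


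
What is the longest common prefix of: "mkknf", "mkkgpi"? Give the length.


Words: mkknf, mkkgpi
  Position 0: all 'm' => match
  Position 1: all 'k' => match
  Position 2: all 'k' => match
  Position 3: ('n', 'g') => mismatch, stop
LCP = "mkk" (length 3)

3


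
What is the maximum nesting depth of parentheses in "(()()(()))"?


Input: "(()()(()))"
Tracking depth:
  Position 0 '(': depth becomes 1
  Position 1 '(': depth becomes 2
  Position 2 ')': depth becomes 1
  Position 3 '(': depth becomes 2
  Position 4 ')': depth becomes 1
  Position 5 '(': depth becomes 2
  Position 6 '(': depth becomes 3
  Position 7 ')': depth becomes 2
  Position 8 ')': depth becomes 1
  Position 9 ')': depth becomes 0
Maximum depth reached: 3

3


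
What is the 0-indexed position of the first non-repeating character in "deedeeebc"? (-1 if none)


Input: deedeeebc
Character frequencies:
  'b': 1
  'c': 1
  'd': 2
  'e': 5
Scanning left to right for freq == 1:
  Position 0 ('d'): freq=2, skip
  Position 1 ('e'): freq=5, skip
  Position 2 ('e'): freq=5, skip
  Position 3 ('d'): freq=2, skip
  Position 4 ('e'): freq=5, skip
  Position 5 ('e'): freq=5, skip
  Position 6 ('e'): freq=5, skip
  Position 7 ('b'): unique! => answer = 7

7


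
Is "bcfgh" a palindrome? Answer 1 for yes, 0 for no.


Input: bcfgh
Reversed: hgfcb
  Compare pos 0 ('b') with pos 4 ('h'): MISMATCH
  Compare pos 1 ('c') with pos 3 ('g'): MISMATCH
Result: not a palindrome

0


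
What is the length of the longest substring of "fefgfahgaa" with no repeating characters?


Input: "fefgfahgaa"
Sliding window (track last position of each char):
  Position 0 ('f'): window [0,0] length 1 -- new best
  Position 1 ('e'): window [0,1] length 2 -- new best
  Position 2 ('f'): repeat (last at 0), move window start to 1
  Position 2 ('f'): window [1,2] length 2
  Position 3 ('g'): window [1,3] length 3 -- new best
  Position 4 ('f'): repeat (last at 2), move window start to 3
  Position 4 ('f'): window [3,4] length 2
  Position 5 ('a'): window [3,5] length 3
  Position 6 ('h'): window [3,6] length 4 -- new best
  Position 7 ('g'): repeat (last at 3), move window start to 4
  Position 7 ('g'): window [4,7] length 4
  Position 8 ('a'): repeat (last at 5), move window start to 6
  Position 8 ('a'): window [6,8] length 3
  Position 9 ('a'): repeat (last at 8), move window start to 9
  Position 9 ('a'): window [9,9] length 1
Longest substring with no repeats: "gfah" with length 4

4


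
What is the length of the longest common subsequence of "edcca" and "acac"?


LCS of "edcca" and "acac"
DP table:
           a    c    a    c
      0    0    0    0    0
  e   0    0    0    0    0
  d   0    0    0    0    0
  c   0    0    1    1    1
  c   0    0    1    1    2
  a   0    1    1    2    2
LCS length = dp[5][4] = 2

2


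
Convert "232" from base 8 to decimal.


Input: "232" in base 8
Positional expansion:
  Digit '2' (value 2) x 8^2 = 128
  Digit '3' (value 3) x 8^1 = 24
  Digit '2' (value 2) x 8^0 = 2
Sum = 154

154


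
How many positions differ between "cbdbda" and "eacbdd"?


Comparing "cbdbda" and "eacbdd" position by position:
  Position 0: 'c' vs 'e' => DIFFER
  Position 1: 'b' vs 'a' => DIFFER
  Position 2: 'd' vs 'c' => DIFFER
  Position 3: 'b' vs 'b' => same
  Position 4: 'd' vs 'd' => same
  Position 5: 'a' vs 'd' => DIFFER
Positions that differ: 4

4


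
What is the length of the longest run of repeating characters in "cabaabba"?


Input: "cabaabba"
Scanning for longest run:
  Position 1 ('a'): new char, reset run to 1
  Position 2 ('b'): new char, reset run to 1
  Position 3 ('a'): new char, reset run to 1
  Position 4 ('a'): continues run of 'a', length=2
  Position 5 ('b'): new char, reset run to 1
  Position 6 ('b'): continues run of 'b', length=2
  Position 7 ('a'): new char, reset run to 1
Longest run: 'a' with length 2

2


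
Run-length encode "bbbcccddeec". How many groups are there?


Input: bbbcccddeec
Scanning for consecutive runs:
  Group 1: 'b' x 3 (positions 0-2)
  Group 2: 'c' x 3 (positions 3-5)
  Group 3: 'd' x 2 (positions 6-7)
  Group 4: 'e' x 2 (positions 8-9)
  Group 5: 'c' x 1 (positions 10-10)
Total groups: 5

5


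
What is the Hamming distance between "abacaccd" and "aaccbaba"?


Comparing "abacaccd" and "aaccbaba" position by position:
  Position 0: 'a' vs 'a' => same
  Position 1: 'b' vs 'a' => differ
  Position 2: 'a' vs 'c' => differ
  Position 3: 'c' vs 'c' => same
  Position 4: 'a' vs 'b' => differ
  Position 5: 'c' vs 'a' => differ
  Position 6: 'c' vs 'b' => differ
  Position 7: 'd' vs 'a' => differ
Total differences (Hamming distance): 6

6


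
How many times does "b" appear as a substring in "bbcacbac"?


Searching for "b" in "bbcacbac"
Scanning each position:
  Position 0: "b" => MATCH
  Position 1: "b" => MATCH
  Position 2: "c" => no
  Position 3: "a" => no
  Position 4: "c" => no
  Position 5: "b" => MATCH
  Position 6: "a" => no
  Position 7: "c" => no
Total occurrences: 3

3


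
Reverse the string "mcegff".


Input: mcegff
Reading characters right to left:
  Position 5: 'f'
  Position 4: 'f'
  Position 3: 'g'
  Position 2: 'e'
  Position 1: 'c'
  Position 0: 'm'
Reversed: ffgecm

ffgecm


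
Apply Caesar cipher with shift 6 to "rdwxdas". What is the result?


Caesar cipher: shift "rdwxdas" by 6
  'r' (pos 17) + 6 = pos 23 = 'x'
  'd' (pos 3) + 6 = pos 9 = 'j'
  'w' (pos 22) + 6 = pos 2 = 'c'
  'x' (pos 23) + 6 = pos 3 = 'd'
  'd' (pos 3) + 6 = pos 9 = 'j'
  'a' (pos 0) + 6 = pos 6 = 'g'
  's' (pos 18) + 6 = pos 24 = 'y'
Result: xjcdjgy

xjcdjgy


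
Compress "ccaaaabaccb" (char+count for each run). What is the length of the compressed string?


Input: ccaaaabaccb
Runs:
  'c' x 2 => "c2"
  'a' x 4 => "a4"
  'b' x 1 => "b1"
  'a' x 1 => "a1"
  'c' x 2 => "c2"
  'b' x 1 => "b1"
Compressed: "c2a4b1a1c2b1"
Compressed length: 12

12


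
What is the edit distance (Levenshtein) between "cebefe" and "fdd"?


Computing edit distance: "cebefe" -> "fdd"
DP table:
           f    d    d
      0    1    2    3
  c   1    1    2    3
  e   2    2    2    3
  b   3    3    3    3
  e   4    4    4    4
  f   5    4    5    5
  e   6    5    5    6
Edit distance = dp[6][3] = 6

6
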